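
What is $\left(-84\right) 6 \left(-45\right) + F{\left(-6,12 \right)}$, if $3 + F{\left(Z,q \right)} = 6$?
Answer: $22683$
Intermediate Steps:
$F{\left(Z,q \right)} = 3$ ($F{\left(Z,q \right)} = -3 + 6 = 3$)
$\left(-84\right) 6 \left(-45\right) + F{\left(-6,12 \right)} = \left(-84\right) 6 \left(-45\right) + 3 = \left(-504\right) \left(-45\right) + 3 = 22680 + 3 = 22683$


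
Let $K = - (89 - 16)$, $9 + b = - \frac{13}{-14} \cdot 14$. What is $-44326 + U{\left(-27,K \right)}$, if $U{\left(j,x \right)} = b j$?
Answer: $-44434$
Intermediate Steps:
$b = 4$ ($b = -9 + - \frac{13}{-14} \cdot 14 = -9 + \left(-13\right) \left(- \frac{1}{14}\right) 14 = -9 + \frac{13}{14} \cdot 14 = -9 + 13 = 4$)
$K = -73$ ($K = \left(-1\right) 73 = -73$)
$U{\left(j,x \right)} = 4 j$
$-44326 + U{\left(-27,K \right)} = -44326 + 4 \left(-27\right) = -44326 - 108 = -44434$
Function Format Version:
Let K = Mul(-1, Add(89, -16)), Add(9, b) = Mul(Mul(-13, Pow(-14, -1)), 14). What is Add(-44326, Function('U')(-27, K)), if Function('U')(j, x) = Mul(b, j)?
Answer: -44434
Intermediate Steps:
b = 4 (b = Add(-9, Mul(Mul(-13, Pow(-14, -1)), 14)) = Add(-9, Mul(Mul(-13, Rational(-1, 14)), 14)) = Add(-9, Mul(Rational(13, 14), 14)) = Add(-9, 13) = 4)
K = -73 (K = Mul(-1, 73) = -73)
Function('U')(j, x) = Mul(4, j)
Add(-44326, Function('U')(-27, K)) = Add(-44326, Mul(4, -27)) = Add(-44326, -108) = -44434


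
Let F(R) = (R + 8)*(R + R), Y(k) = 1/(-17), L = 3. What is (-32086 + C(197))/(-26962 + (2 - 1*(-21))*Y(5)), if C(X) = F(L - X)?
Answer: -681394/458377 ≈ -1.4865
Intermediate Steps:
Y(k) = -1/17
F(R) = 2*R*(8 + R) (F(R) = (8 + R)*(2*R) = 2*R*(8 + R))
C(X) = 2*(3 - X)*(11 - X) (C(X) = 2*(3 - X)*(8 + (3 - X)) = 2*(3 - X)*(11 - X))
(-32086 + C(197))/(-26962 + (2 - 1*(-21))*Y(5)) = (-32086 + 2*(-11 + 197)*(-3 + 197))/(-26962 + (2 - 1*(-21))*(-1/17)) = (-32086 + 2*186*194)/(-26962 + (2 + 21)*(-1/17)) = (-32086 + 72168)/(-26962 + 23*(-1/17)) = 40082/(-26962 - 23/17) = 40082/(-458377/17) = 40082*(-17/458377) = -681394/458377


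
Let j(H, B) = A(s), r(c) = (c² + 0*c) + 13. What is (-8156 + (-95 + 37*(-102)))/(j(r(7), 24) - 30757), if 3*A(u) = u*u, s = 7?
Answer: 2775/7094 ≈ 0.39118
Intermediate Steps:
r(c) = 13 + c² (r(c) = (c² + 0) + 13 = c² + 13 = 13 + c²)
A(u) = u²/3 (A(u) = (u*u)/3 = u²/3)
j(H, B) = 49/3 (j(H, B) = (⅓)*7² = (⅓)*49 = 49/3)
(-8156 + (-95 + 37*(-102)))/(j(r(7), 24) - 30757) = (-8156 + (-95 + 37*(-102)))/(49/3 - 30757) = (-8156 + (-95 - 3774))/(-92222/3) = (-8156 - 3869)*(-3/92222) = -12025*(-3/92222) = 2775/7094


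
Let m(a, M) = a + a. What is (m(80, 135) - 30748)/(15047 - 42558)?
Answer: 30588/27511 ≈ 1.1118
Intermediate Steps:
m(a, M) = 2*a
(m(80, 135) - 30748)/(15047 - 42558) = (2*80 - 30748)/(15047 - 42558) = (160 - 30748)/(-27511) = -30588*(-1/27511) = 30588/27511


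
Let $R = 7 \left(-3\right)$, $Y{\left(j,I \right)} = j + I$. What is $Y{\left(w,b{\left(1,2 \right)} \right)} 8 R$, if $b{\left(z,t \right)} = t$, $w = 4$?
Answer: $-1008$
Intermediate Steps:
$Y{\left(j,I \right)} = I + j$
$R = -21$
$Y{\left(w,b{\left(1,2 \right)} \right)} 8 R = \left(2 + 4\right) 8 \left(-21\right) = 6 \cdot 8 \left(-21\right) = 48 \left(-21\right) = -1008$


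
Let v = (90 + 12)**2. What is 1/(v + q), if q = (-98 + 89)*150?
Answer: 1/9054 ≈ 0.00011045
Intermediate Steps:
q = -1350 (q = -9*150 = -1350)
v = 10404 (v = 102**2 = 10404)
1/(v + q) = 1/(10404 - 1350) = 1/9054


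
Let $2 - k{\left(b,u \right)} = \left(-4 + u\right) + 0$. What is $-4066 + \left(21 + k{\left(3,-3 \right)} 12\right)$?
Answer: $-3937$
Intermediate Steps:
$k{\left(b,u \right)} = 6 - u$ ($k{\left(b,u \right)} = 2 - \left(\left(-4 + u\right) + 0\right) = 2 - \left(-4 + u\right) = 6 - u$)
$-4066 + \left(21 + k{\left(3,-3 \right)} 12\right) = -4066 + \left(21 + \left(6 - -3\right) 12\right) = -4066 + \left(21 + \left(6 + 3\right) 12\right) = -4066 + \left(21 + 9 \cdot 12\right) = -4066 + \left(21 + 108\right) = -4066 + 129 = -3937$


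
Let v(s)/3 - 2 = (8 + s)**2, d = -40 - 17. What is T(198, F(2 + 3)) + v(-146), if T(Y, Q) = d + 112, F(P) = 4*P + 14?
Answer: 57193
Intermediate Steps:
d = -57
F(P) = 14 + 4*P
T(Y, Q) = 55 (T(Y, Q) = -57 + 112 = 55)
v(s) = 6 + 3*(8 + s)**2
T(198, F(2 + 3)) + v(-146) = 55 + (6 + 3*(8 - 146)**2) = 55 + (6 + 3*(-138)**2) = 55 + (6 + 3*19044) = 55 + (6 + 57132) = 55 + 57138 = 57193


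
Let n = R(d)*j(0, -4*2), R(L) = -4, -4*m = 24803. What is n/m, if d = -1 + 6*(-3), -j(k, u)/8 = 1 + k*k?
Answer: -128/24803 ≈ -0.0051607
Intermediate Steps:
j(k, u) = -8 - 8*k**2 (j(k, u) = -8*(1 + k*k) = -8*(1 + k**2) = -8 - 8*k**2)
m = -24803/4 (m = -1/4*24803 = -24803/4 ≈ -6200.8)
d = -19 (d = -1 - 18 = -19)
n = 32 (n = -4*(-8 - 8*0**2) = -4*(-8 - 8*0) = -4*(-8 + 0) = -4*(-8) = 32)
n/m = 32/(-24803/4) = 32*(-4/24803) = -128/24803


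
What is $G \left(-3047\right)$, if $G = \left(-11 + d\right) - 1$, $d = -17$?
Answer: $88363$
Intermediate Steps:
$G = -29$ ($G = \left(-11 - 17\right) - 1 = -28 - 1 = -29$)
$G \left(-3047\right) = \left(-29\right) \left(-3047\right) = 88363$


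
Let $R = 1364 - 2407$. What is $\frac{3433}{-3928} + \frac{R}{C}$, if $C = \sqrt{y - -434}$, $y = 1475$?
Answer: $- \frac{3433}{3928} - \frac{1043 \sqrt{1909}}{1909} \approx -24.746$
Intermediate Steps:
$R = -1043$
$C = \sqrt{1909}$ ($C = \sqrt{1475 - -434} = \sqrt{1475 + \left(378 + 56\right)} = \sqrt{1475 + 434} = \sqrt{1909} \approx 43.692$)
$\frac{3433}{-3928} + \frac{R}{C} = \frac{3433}{-3928} - \frac{1043}{\sqrt{1909}} = 3433 \left(- \frac{1}{3928}\right) - 1043 \frac{\sqrt{1909}}{1909} = - \frac{3433}{3928} - \frac{1043 \sqrt{1909}}{1909}$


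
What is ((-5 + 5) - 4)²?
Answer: 16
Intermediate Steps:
((-5 + 5) - 4)² = (0 - 4)² = (-4)² = 16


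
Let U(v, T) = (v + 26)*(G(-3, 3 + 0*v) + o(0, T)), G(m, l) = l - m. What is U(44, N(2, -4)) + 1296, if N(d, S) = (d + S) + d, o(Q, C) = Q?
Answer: 1716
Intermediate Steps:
N(d, S) = S + 2*d (N(d, S) = (S + d) + d = S + 2*d)
U(v, T) = 156 + 6*v (U(v, T) = (v + 26)*(((3 + 0*v) - 1*(-3)) + 0) = (26 + v)*(((3 + 0) + 3) + 0) = (26 + v)*((3 + 3) + 0) = (26 + v)*(6 + 0) = (26 + v)*6 = 156 + 6*v)
U(44, N(2, -4)) + 1296 = (156 + 6*44) + 1296 = (156 + 264) + 1296 = 420 + 1296 = 1716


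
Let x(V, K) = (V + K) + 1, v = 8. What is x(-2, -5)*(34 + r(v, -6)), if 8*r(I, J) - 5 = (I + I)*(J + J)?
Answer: -255/4 ≈ -63.750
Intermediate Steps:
r(I, J) = 5/8 + I*J/2 (r(I, J) = 5/8 + ((I + I)*(J + J))/8 = 5/8 + ((2*I)*(2*J))/8 = 5/8 + (4*I*J)/8 = 5/8 + I*J/2)
x(V, K) = 1 + K + V (x(V, K) = (K + V) + 1 = 1 + K + V)
x(-2, -5)*(34 + r(v, -6)) = (1 - 5 - 2)*(34 + (5/8 + (½)*8*(-6))) = -6*(34 + (5/8 - 24)) = -6*(34 - 187/8) = -6*85/8 = -255/4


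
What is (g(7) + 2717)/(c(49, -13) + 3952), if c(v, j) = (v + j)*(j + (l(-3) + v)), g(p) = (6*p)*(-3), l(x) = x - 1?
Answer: 2591/5104 ≈ 0.50764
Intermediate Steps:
l(x) = -1 + x
g(p) = -18*p
c(v, j) = (j + v)*(-4 + j + v) (c(v, j) = (v + j)*(j + ((-1 - 3) + v)) = (j + v)*(j + (-4 + v)) = (j + v)*(-4 + j + v))
(g(7) + 2717)/(c(49, -13) + 3952) = (-18*7 + 2717)/(((-13)² + 49² - 4*(-13) - 4*49 + 2*(-13)*49) + 3952) = (-126 + 2717)/((169 + 2401 + 52 - 196 - 1274) + 3952) = 2591/(1152 + 3952) = 2591/5104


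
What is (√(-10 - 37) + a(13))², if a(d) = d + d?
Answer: (26 + I*√47)² ≈ 629.0 + 356.49*I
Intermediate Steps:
a(d) = 2*d
(√(-10 - 37) + a(13))² = (√(-10 - 37) + 2*13)² = (√(-47) + 26)² = (I*√47 + 26)² = (26 + I*√47)²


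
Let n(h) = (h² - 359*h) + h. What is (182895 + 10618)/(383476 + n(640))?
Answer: 193513/563956 ≈ 0.34313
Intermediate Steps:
n(h) = h² - 358*h
(182895 + 10618)/(383476 + n(640)) = (182895 + 10618)/(383476 + 640*(-358 + 640)) = 193513/(383476 + 640*282) = 193513/(383476 + 180480) = 193513/563956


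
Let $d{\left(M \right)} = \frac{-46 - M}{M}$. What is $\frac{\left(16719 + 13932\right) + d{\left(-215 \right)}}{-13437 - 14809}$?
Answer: $- \frac{3294898}{3036445} \approx -1.0851$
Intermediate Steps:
$d{\left(M \right)} = \frac{-46 - M}{M}$
$\frac{\left(16719 + 13932\right) + d{\left(-215 \right)}}{-13437 - 14809} = \frac{\left(16719 + 13932\right) + \frac{-46 - -215}{-215}}{-13437 - 14809} = \frac{30651 - \frac{-46 + 215}{215}}{-28246} = \left(30651 - \frac{169}{215}\right) \left(- \frac{1}{28246}\right) = \frac{6589796}{215} \left(- \frac{1}{28246}\right) = - \frac{3294898}{3036445}$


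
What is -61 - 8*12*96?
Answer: -9277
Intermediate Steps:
-61 - 8*12*96 = -61 - 96*96 = -61 - 9216 = -9277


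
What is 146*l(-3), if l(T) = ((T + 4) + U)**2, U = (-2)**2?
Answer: 3650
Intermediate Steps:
U = 4
l(T) = (8 + T)**2 (l(T) = ((T + 4) + 4)**2 = ((4 + T) + 4)**2 = (8 + T)**2)
146*l(-3) = 146*(8 - 3)**2 = 146*5**2 = 146*25 = 3650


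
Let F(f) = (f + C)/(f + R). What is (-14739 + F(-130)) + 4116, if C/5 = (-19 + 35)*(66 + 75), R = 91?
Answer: -425447/39 ≈ -10909.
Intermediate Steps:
C = 11280 (C = 5*((-19 + 35)*(66 + 75)) = 5*(16*141) = 5*2256 = 11280)
F(f) = (11280 + f)/(91 + f) (F(f) = (f + 11280)/(f + 91) = (11280 + f)/(91 + f))
(-14739 + F(-130)) + 4116 = (-14739 + (11280 - 130)/(91 - 130)) + 4116 = (-14739 + 11150/(-39)) + 4116 = (-14739 - 1/39*11150) + 4116 = (-14739 - 11150/39) + 4116 = -585971/39 + 4116 = -425447/39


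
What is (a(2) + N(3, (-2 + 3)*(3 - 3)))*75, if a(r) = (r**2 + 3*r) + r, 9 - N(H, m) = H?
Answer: 1350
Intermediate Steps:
N(H, m) = 9 - H
a(r) = r**2 + 4*r
(a(2) + N(3, (-2 + 3)*(3 - 3)))*75 = (2*(4 + 2) + (9 - 1*3))*75 = (2*6 + (9 - 3))*75 = (12 + 6)*75 = 18*75 = 1350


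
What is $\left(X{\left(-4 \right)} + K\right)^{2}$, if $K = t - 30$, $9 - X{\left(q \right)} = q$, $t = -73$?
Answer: $8100$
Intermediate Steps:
$X{\left(q \right)} = 9 - q$
$K = -103$ ($K = -73 - 30 = -103$)
$\left(X{\left(-4 \right)} + K\right)^{2} = \left(\left(9 - -4\right) - 103\right)^{2} = \left(\left(9 + 4\right) - 103\right)^{2} = \left(13 - 103\right)^{2} = \left(-90\right)^{2} = 8100$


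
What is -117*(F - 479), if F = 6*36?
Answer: 30771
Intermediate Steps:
F = 216
-117*(F - 479) = -117*(216 - 479) = -117*(-263) = 30771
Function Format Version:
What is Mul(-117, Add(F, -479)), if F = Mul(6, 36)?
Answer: 30771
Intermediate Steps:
F = 216
Mul(-117, Add(F, -479)) = Mul(-117, Add(216, -479)) = Mul(-117, -263) = 30771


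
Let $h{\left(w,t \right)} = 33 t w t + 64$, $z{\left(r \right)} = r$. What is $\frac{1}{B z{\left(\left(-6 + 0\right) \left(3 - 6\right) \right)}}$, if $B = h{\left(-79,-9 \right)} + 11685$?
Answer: $- \frac{1}{3589524} \approx -2.7859 \cdot 10^{-7}$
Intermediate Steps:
$h{\left(w,t \right)} = 64 + 33 w t^{2}$ ($h{\left(w,t \right)} = 33 t w t + 64 = 33 w t^{2} + 64 = 64 + 33 w t^{2}$)
$B = -199418$ ($B = \left(64 + 33 \left(-79\right) \left(-9\right)^{2}\right) + 11685 = \left(64 + 33 \left(-79\right) 81\right) + 11685 = \left(64 - 211167\right) + 11685 = -211103 + 11685 = -199418$)
$\frac{1}{B z{\left(\left(-6 + 0\right) \left(3 - 6\right) \right)}} = \frac{1}{\left(-199418\right) \left(-6 + 0\right) \left(3 - 6\right)} = \frac{1}{\left(-199418\right) \left(\left(-6\right) \left(-3\right)\right)} = \frac{1}{\left(-199418\right) 18} = \frac{1}{-3589524} = - \frac{1}{3589524}$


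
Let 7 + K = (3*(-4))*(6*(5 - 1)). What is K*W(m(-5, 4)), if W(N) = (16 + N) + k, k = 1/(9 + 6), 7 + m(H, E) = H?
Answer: -3599/3 ≈ -1199.7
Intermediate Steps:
m(H, E) = -7 + H
k = 1/15 ≈ 0.066667
W(N) = 241/15 + N (W(N) = (16 + N) + 1/15 = 241/15 + N)
K = -295 (K = -7 + (3*(-4))*(6*(5 - 1)) = -7 - 72*4 = -7 - 12*24 = -7 - 288 = -295)
K*W(m(-5, 4)) = -295*(241/15 + (-7 - 5)) = -295*(241/15 - 12) = -295*61/15 = -3599/3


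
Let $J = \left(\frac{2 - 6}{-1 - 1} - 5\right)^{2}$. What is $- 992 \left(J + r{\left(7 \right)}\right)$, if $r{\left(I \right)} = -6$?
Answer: $-2976$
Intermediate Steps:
$J = 9$ ($J = \left(\frac{2 - 6}{-2} - 5\right)^{2} = \left(\left(-4\right) \left(- \frac{1}{2}\right) - 5\right)^{2} = \left(2 - 5\right)^{2} = \left(-3\right)^{2} = 9$)
$- 992 \left(J + r{\left(7 \right)}\right) = - 992 \left(9 - 6\right) = \left(-992\right) 3 = -2976$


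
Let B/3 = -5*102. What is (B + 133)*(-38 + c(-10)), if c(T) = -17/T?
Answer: 507111/10 ≈ 50711.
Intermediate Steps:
B = -1530 (B = 3*(-5*102) = 3*(-510) = -1530)
(B + 133)*(-38 + c(-10)) = (-1530 + 133)*(-38 - 17/(-10)) = -1397*(-38 - 17*(-⅒)) = -1397*(-38 + 17/10) = -1397*(-363/10) = 507111/10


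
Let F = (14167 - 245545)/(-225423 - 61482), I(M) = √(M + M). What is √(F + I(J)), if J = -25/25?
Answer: √(7375945010 + 9146053225*I*√2)/95635 ≈ 1.1033 + 0.64091*I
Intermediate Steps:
J = -1 (J = (1/25)*(-25) = -1)
I(M) = √2*√M (I(M) = √(2*M) = √2*√M)
F = 77126/95635 (F = -231378/(-286905) = -231378*(-1/286905) = 77126/95635 ≈ 0.80646)
√(F + I(J)) = √(77126/95635 + √2*√(-1)) = √(77126/95635 + √2*I) = √(77126/95635 + I*√2)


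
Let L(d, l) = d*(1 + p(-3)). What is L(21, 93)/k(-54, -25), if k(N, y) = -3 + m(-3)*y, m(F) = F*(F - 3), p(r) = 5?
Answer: -42/151 ≈ -0.27815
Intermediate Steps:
m(F) = F*(-3 + F)
L(d, l) = 6*d (L(d, l) = d*(1 + 5) = d*6 = 6*d)
k(N, y) = -3 + 18*y (k(N, y) = -3 + (-3*(-3 - 3))*y = -3 + (-3*(-6))*y = -3 + 18*y)
L(21, 93)/k(-54, -25) = (6*21)/(-3 + 18*(-25)) = 126/(-3 - 450) = 126/(-453) = 126*(-1/453) = -42/151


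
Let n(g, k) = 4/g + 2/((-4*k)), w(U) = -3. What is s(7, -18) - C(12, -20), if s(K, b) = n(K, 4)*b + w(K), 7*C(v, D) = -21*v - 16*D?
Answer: -83/4 ≈ -20.750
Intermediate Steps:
C(v, D) = -3*v - 16*D/7 (C(v, D) = (-21*v - 16*D)/7 = -3*v - 16*D/7)
n(g, k) = 4/g - 1/(2*k) (n(g, k) = 4/g + 2*(-1/(4*k)) = 4/g - 1/(2*k))
s(K, b) = -3 + b*(-⅛ + 4/K) (s(K, b) = (4/K - ½/4)*b - 3 = (4/K - ½*¼)*b - 3 = (4/K - ⅛)*b - 3 = (-⅛ + 4/K)*b - 3 = b*(-⅛ + 4/K) - 3 = -3 + b*(-⅛ + 4/K))
s(7, -18) - C(12, -20) = (-3 - ⅛*(-18) + 4*(-18)/7) - (-3*12 - 16/7*(-20)) = (-3 + 9/4 + 4*(-18)*(⅐)) - (-36 + 320/7) = (-3 + 9/4 - 72/7) - 1*68/7 = -309/28 - 68/7 = -83/4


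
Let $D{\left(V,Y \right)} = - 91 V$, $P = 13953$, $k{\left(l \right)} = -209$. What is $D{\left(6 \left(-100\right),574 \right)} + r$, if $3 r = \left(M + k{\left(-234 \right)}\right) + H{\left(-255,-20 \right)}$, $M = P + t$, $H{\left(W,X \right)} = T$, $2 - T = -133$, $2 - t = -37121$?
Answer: $\frac{214802}{3} \approx 71601.0$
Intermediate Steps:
$t = 37123$ ($t = 2 - -37121 = 2 + 37121 = 37123$)
$T = 135$ ($T = 2 - -133 = 2 + 133 = 135$)
$H{\left(W,X \right)} = 135$
$M = 51076$ ($M = 13953 + 37123 = 51076$)
$r = \frac{51002}{3}$ ($r = \frac{\left(51076 - 209\right) + 135}{3} = \frac{50867 + 135}{3} = \frac{1}{3} \cdot 51002 = \frac{51002}{3} \approx 17001.0$)
$D{\left(6 \left(-100\right),574 \right)} + r = - 91 \cdot 6 \left(-100\right) + \frac{51002}{3} = \left(-91\right) \left(-600\right) + \frac{51002}{3} = 54600 + \frac{51002}{3} = \frac{214802}{3}$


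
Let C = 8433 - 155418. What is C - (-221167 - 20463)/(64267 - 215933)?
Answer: -11146434320/75833 ≈ -1.4699e+5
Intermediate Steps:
C = -146985
C - (-221167 - 20463)/(64267 - 215933) = -146985 - (-221167 - 20463)/(64267 - 215933) = -146985 - (-241630)/(-151666) = -146985 - (-241630)*(-1)/151666 = -146985 - 1*120815/75833 = -146985 - 120815/75833 = -11146434320/75833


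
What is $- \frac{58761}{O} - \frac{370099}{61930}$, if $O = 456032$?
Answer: $- \frac{86208027949}{14121030880} \approx -6.1049$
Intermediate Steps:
$- \frac{58761}{O} - \frac{370099}{61930} = - \frac{58761}{456032} - \frac{370099}{61930} = - \frac{86208027949}{14121030880}$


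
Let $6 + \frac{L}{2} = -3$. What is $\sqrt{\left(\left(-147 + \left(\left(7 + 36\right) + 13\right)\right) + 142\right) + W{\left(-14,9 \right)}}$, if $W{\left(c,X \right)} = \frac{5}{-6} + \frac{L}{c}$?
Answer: $\frac{\sqrt{90762}}{42} \approx 7.173$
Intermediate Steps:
$L = -18$ ($L = -12 + 2 \left(-3\right) = -12 - 6 = -18$)
$W{\left(c,X \right)} = - \frac{5}{6} - \frac{18}{c}$ ($W{\left(c,X \right)} = \frac{5}{-6} - \frac{18}{c} = 5 \left(- \frac{1}{6}\right) - \frac{18}{c} = - \frac{5}{6} - \frac{18}{c}$)
$\sqrt{\left(\left(-147 + \left(\left(7 + 36\right) + 13\right)\right) + 142\right) + W{\left(-14,9 \right)}} = \sqrt{\left(\left(-147 + \left(\left(7 + 36\right) + 13\right)\right) + 142\right) - \left(\frac{5}{6} + \frac{18}{-14}\right)} = \sqrt{\left(\left(-147 + \left(43 + 13\right)\right) + 142\right) - - \frac{19}{42}} = \sqrt{\left(\left(-147 + 56\right) + 142\right) + \left(- \frac{5}{6} + \frac{9}{7}\right)} = \sqrt{\left(-91 + 142\right) + \frac{19}{42}} = \sqrt{51 + \frac{19}{42}} = \sqrt{\frac{2161}{42}} = \frac{\sqrt{90762}}{42}$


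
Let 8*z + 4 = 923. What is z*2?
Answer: 919/4 ≈ 229.75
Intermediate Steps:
z = 919/8 (z = -½ + (⅛)*923 = -½ + 923/8 = 919/8 ≈ 114.88)
z*2 = (919/8)*2 = 919/4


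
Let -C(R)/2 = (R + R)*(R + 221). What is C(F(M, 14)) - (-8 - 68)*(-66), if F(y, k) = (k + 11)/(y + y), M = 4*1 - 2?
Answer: -42789/4 ≈ -10697.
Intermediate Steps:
M = 2 (M = 4 - 2 = 2)
F(y, k) = (11 + k)/(2*y) (F(y, k) = (11 + k)/((2*y)) = (11 + k)*(1/(2*y)) = (11 + k)/(2*y))
C(R) = -4*R*(221 + R) (C(R) = -2*(R + R)*(R + 221) = -2*2*R*(221 + R) = -4*R*(221 + R))
C(F(M, 14)) - (-8 - 68)*(-66) = -4*(1/2)*(11 + 14)/2*(221 + (1/2)*(11 + 14)/2) - (-8 - 68)*(-66) = -4*(1/2)*(1/2)*25*(221 + (1/2)*(1/2)*25) - (-76)*(-66) = -4*25/4*(221 + 25/4) - 1*5016 = -4*25/4*909/4 - 5016 = -22725/4 - 5016 = -42789/4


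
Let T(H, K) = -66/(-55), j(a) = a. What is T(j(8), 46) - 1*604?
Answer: -3014/5 ≈ -602.80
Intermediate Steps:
T(H, K) = 6/5 (T(H, K) = -66*(-1/55) = 6/5)
T(j(8), 46) - 1*604 = 6/5 - 1*604 = 6/5 - 604 = -3014/5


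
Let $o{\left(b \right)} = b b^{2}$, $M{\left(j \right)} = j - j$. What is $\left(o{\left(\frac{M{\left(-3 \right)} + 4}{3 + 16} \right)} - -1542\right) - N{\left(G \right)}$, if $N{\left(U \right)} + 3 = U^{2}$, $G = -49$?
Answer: $- \frac{5871240}{6859} \approx -855.99$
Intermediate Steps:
$M{\left(j \right)} = 0$
$o{\left(b \right)} = b^{3}$
$N{\left(U \right)} = -3 + U^{2}$
$\left(o{\left(\frac{M{\left(-3 \right)} + 4}{3 + 16} \right)} - -1542\right) - N{\left(G \right)} = \left(\left(\frac{0 + 4}{3 + 16}\right)^{3} - -1542\right) - \left(-3 + \left(-49\right)^{2}\right) = \left(\left(\frac{4}{19}\right)^{3} + 1542\right) - \left(-3 + 2401\right) = \left(\left(4 \cdot \frac{1}{19}\right)^{3} + 1542\right) - 2398 = \left(\left(\frac{4}{19}\right)^{3} + 1542\right) - 2398 = \left(\frac{64}{6859} + 1542\right) - 2398 = \frac{10576642}{6859} - 2398 = - \frac{5871240}{6859}$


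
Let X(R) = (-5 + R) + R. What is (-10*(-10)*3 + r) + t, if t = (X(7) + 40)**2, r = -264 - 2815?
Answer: -378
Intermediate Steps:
r = -3079
X(R) = -5 + 2*R
t = 2401 (t = ((-5 + 2*7) + 40)**2 = ((-5 + 14) + 40)**2 = (9 + 40)**2 = 49**2 = 2401)
(-10*(-10)*3 + r) + t = (-10*(-10)*3 - 3079) + 2401 = (100*3 - 3079) + 2401 = (300 - 3079) + 2401 = -2779 + 2401 = -378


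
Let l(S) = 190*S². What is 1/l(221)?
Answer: 1/9279790 ≈ 1.0776e-7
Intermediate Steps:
1/l(221) = 1/(190*221²) = 1/(190*48841) = 1/9279790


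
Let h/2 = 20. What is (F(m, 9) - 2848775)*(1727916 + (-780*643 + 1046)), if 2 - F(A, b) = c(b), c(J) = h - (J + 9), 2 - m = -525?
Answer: -3496673656490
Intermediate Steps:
m = 527 (m = 2 - 1*(-525) = 2 + 525 = 527)
h = 40 (h = 2*20 = 40)
c(J) = 31 - J (c(J) = 40 - (J + 9) = 40 - (9 + J) = 40 + (-9 - J) = 31 - J)
F(A, b) = -29 + b (F(A, b) = 2 - (31 - b) = 2 + (-31 + b) = -29 + b)
(F(m, 9) - 2848775)*(1727916 + (-780*643 + 1046)) = ((-29 + 9) - 2848775)*(1727916 + (-780*643 + 1046)) = (-20 - 2848775)*(1727916 + (-501540 + 1046)) = -2848795*(1727916 - 500494) = -2848795*1227422 = -3496673656490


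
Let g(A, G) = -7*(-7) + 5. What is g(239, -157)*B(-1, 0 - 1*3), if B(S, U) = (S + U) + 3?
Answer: -54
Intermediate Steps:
B(S, U) = 3 + S + U
g(A, G) = 54 (g(A, G) = 49 + 5 = 54)
g(239, -157)*B(-1, 0 - 1*3) = 54*(3 - 1 + (0 - 1*3)) = 54*(3 - 1 + (0 - 3)) = 54*(3 - 1 - 3) = 54*(-1) = -54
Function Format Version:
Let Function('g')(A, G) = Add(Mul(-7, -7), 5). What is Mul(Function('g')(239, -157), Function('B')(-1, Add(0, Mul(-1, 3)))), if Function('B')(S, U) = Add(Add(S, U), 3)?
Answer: -54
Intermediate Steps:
Function('B')(S, U) = Add(3, S, U)
Function('g')(A, G) = 54 (Function('g')(A, G) = Add(49, 5) = 54)
Mul(Function('g')(239, -157), Function('B')(-1, Add(0, Mul(-1, 3)))) = Mul(54, Add(3, -1, Add(0, Mul(-1, 3)))) = Mul(54, Add(3, -1, Add(0, -3))) = Mul(54, Add(3, -1, -3)) = Mul(54, -1) = -54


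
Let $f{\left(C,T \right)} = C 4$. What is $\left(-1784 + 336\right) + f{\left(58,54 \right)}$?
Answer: $-1216$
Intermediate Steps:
$f{\left(C,T \right)} = 4 C$
$\left(-1784 + 336\right) + f{\left(58,54 \right)} = \left(-1784 + 336\right) + 4 \cdot 58 = -1448 + 232 = -1216$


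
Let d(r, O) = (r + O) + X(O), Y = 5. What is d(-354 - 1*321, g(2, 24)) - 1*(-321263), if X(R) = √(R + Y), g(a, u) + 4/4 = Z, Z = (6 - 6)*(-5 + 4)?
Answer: 320589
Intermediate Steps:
Z = 0 (Z = 0*(-1) = 0)
g(a, u) = -1 (g(a, u) = -1 + 0 = -1)
X(R) = √(5 + R) (X(R) = √(R + 5) = √(5 + R))
d(r, O) = O + r + √(5 + O) (d(r, O) = (r + O) + √(5 + O) = (O + r) + √(5 + O) = O + r + √(5 + O))
d(-354 - 1*321, g(2, 24)) - 1*(-321263) = (-1 + (-354 - 1*321) + √(5 - 1)) - 1*(-321263) = (-1 + (-354 - 321) + √4) + 321263 = (-1 - 675 + 2) + 321263 = -674 + 321263 = 320589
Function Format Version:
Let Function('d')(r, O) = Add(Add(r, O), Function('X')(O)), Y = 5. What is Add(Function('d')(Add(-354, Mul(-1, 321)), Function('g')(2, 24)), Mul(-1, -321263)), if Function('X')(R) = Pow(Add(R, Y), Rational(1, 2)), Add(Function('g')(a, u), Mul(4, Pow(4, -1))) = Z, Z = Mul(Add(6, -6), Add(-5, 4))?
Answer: 320589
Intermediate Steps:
Z = 0 (Z = Mul(0, -1) = 0)
Function('g')(a, u) = -1 (Function('g')(a, u) = Add(-1, 0) = -1)
Function('X')(R) = Pow(Add(5, R), Rational(1, 2)) (Function('X')(R) = Pow(Add(R, 5), Rational(1, 2)) = Pow(Add(5, R), Rational(1, 2)))
Function('d')(r, O) = Add(O, r, Pow(Add(5, O), Rational(1, 2))) (Function('d')(r, O) = Add(Add(r, O), Pow(Add(5, O), Rational(1, 2))) = Add(Add(O, r), Pow(Add(5, O), Rational(1, 2))) = Add(O, r, Pow(Add(5, O), Rational(1, 2))))
Add(Function('d')(Add(-354, Mul(-1, 321)), Function('g')(2, 24)), Mul(-1, -321263)) = Add(Add(-1, Add(-354, Mul(-1, 321)), Pow(Add(5, -1), Rational(1, 2))), Mul(-1, -321263)) = Add(Add(-1, Add(-354, -321), Pow(4, Rational(1, 2))), 321263) = Add(Add(-1, -675, 2), 321263) = Add(-674, 321263) = 320589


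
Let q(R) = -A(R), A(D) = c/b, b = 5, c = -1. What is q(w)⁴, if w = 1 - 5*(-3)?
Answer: 1/625 ≈ 0.0016000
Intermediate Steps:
w = 16 (w = 1 + 15 = 16)
A(D) = -⅕ (A(D) = -1/5 = -1*⅕ = -⅕)
q(R) = ⅕ (q(R) = -1*(-⅕) = ⅕)
q(w)⁴ = (⅕)⁴ = 1/625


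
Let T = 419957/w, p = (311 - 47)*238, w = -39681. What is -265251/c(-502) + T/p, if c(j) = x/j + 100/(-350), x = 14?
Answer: 1161962957976491837/1373773362192 ≈ 8.4582e+5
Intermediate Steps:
p = 62832 (p = 264*238 = 62832)
c(j) = -2/7 + 14/j (c(j) = 14/j + 100/(-350) = 14/j + 100*(-1/350) = 14/j - 2/7 = -2/7 + 14/j)
T = -419957/39681 (T = 419957/(-39681) = 419957*(-1/39681) = -419957/39681 ≈ -10.583)
-265251/c(-502) + T/p = -265251/(-2/7 + 14/(-502)) - 419957/39681/62832 = -265251/(-2/7 + 14*(-1/502)) - 419957/39681*1/62832 = -265251/(-2/7 - 7/251) - 419957/2493236592 = -265251/(-551/1757) - 419957/2493236592 = -265251*(-1757/551) - 419957/2493236592 = 466046007/551 - 419957/2493236592 = 1161962957976491837/1373773362192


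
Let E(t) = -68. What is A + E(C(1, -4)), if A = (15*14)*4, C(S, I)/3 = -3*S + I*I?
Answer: 772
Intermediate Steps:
C(S, I) = -9*S + 3*I² (C(S, I) = 3*(-3*S + I*I) = 3*(-3*S + I²) = 3*(I² - 3*S) = -9*S + 3*I²)
A = 840 (A = 210*4 = 840)
A + E(C(1, -4)) = 840 - 68 = 772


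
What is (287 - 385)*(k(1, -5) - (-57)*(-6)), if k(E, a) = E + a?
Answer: 33908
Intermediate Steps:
(287 - 385)*(k(1, -5) - (-57)*(-6)) = (287 - 385)*((1 - 5) - (-57)*(-6)) = -98*(-4 - 57*6) = -98*(-4 - 342) = -98*(-346) = 33908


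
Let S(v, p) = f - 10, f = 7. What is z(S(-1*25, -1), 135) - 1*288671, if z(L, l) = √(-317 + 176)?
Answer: -288671 + I*√141 ≈ -2.8867e+5 + 11.874*I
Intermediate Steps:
S(v, p) = -3 (S(v, p) = 7 - 10 = -3)
z(L, l) = I*√141 (z(L, l) = √(-141) = I*√141)
z(S(-1*25, -1), 135) - 1*288671 = I*√141 - 1*288671 = I*√141 - 288671 = -288671 + I*√141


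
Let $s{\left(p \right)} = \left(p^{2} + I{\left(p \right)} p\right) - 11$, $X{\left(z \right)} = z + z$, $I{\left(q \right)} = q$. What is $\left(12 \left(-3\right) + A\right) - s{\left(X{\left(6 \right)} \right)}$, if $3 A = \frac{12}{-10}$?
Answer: $- \frac{1567}{5} \approx -313.4$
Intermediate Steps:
$X{\left(z \right)} = 2 z$
$A = - \frac{2}{5}$ ($A = \frac{12 \frac{1}{-10}}{3} = \frac{12 \left(- \frac{1}{10}\right)}{3} = \frac{1}{3} \left(- \frac{6}{5}\right) = - \frac{2}{5} \approx -0.4$)
$s{\left(p \right)} = -11 + 2 p^{2}$ ($s{\left(p \right)} = \left(p^{2} + p p\right) - 11 = \left(p^{2} + p^{2}\right) - 11 = 2 p^{2} - 11 = -11 + 2 p^{2}$)
$\left(12 \left(-3\right) + A\right) - s{\left(X{\left(6 \right)} \right)} = \left(12 \left(-3\right) - \frac{2}{5}\right) - \left(-11 + 2 \left(2 \cdot 6\right)^{2}\right) = \left(-36 - \frac{2}{5}\right) - \left(-11 + 2 \cdot 12^{2}\right) = - \frac{182}{5} - \left(-11 + 2 \cdot 144\right) = - \frac{182}{5} - \left(-11 + 288\right) = - \frac{182}{5} - 277 = - \frac{1567}{5}$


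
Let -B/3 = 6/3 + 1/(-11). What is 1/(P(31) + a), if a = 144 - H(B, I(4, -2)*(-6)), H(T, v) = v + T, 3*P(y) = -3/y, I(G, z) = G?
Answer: 341/59230 ≈ 0.0057572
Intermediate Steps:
B = -63/11 (B = -3*(6/3 + 1/(-11)) = -3*(6*(1/3) + 1*(-1/11)) = -3*(2 - 1/11) = -3*21/11 = -63/11 ≈ -5.7273)
P(y) = -1/y (P(y) = (-3/y)/3 = -1/y)
H(T, v) = T + v
a = 1911/11 (a = 144 - (-63/11 + 4*(-6)) = 144 - (-63/11 - 24) = 144 - 1*(-327/11) = 144 + 327/11 = 1911/11 ≈ 173.73)
1/(P(31) + a) = 1/(-1/31 + 1911/11) = 1/(59230/341) = 341/59230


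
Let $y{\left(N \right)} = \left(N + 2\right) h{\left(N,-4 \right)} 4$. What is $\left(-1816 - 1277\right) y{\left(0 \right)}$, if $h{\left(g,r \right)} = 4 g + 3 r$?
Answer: $296928$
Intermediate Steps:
$h{\left(g,r \right)} = 3 r + 4 g$
$y{\left(N \right)} = 4 \left(-12 + 4 N\right) \left(2 + N\right)$ ($y{\left(N \right)} = \left(N + 2\right) \left(3 \left(-4\right) + 4 N\right) 4 = \left(2 + N\right) \left(-12 + 4 N\right) 4 = \left(-12 + 4 N\right) \left(2 + N\right) 4 = 4 \left(-12 + 4 N\right) \left(2 + N\right)$)
$\left(-1816 - 1277\right) y{\left(0 \right)} = \left(-1816 - 1277\right) 16 \left(-3 + 0\right) \left(2 + 0\right) = \left(-1816 - 1277\right) 16 \left(-3\right) 2 = \left(-3093\right) \left(-96\right) = 296928$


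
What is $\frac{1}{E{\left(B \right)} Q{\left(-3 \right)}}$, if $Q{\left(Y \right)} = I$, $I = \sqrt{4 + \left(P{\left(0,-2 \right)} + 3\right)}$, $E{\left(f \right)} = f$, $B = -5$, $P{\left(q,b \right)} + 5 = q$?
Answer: $- \frac{\sqrt{2}}{10} \approx -0.14142$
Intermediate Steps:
$P{\left(q,b \right)} = -5 + q$
$I = \sqrt{2}$ ($I = \sqrt{4 + \left(\left(-5 + 0\right) + 3\right)} = \sqrt{4 + \left(-5 + 3\right)} = \sqrt{4 - 2} = \sqrt{2} \approx 1.4142$)
$Q{\left(Y \right)} = \sqrt{2}$
$\frac{1}{E{\left(B \right)} Q{\left(-3 \right)}} = \frac{1}{\left(-5\right) \sqrt{2}} = - \frac{\sqrt{2}}{10}$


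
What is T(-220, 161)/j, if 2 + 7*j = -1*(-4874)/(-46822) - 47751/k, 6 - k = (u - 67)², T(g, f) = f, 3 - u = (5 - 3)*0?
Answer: 107911365730/916429351 ≈ 117.75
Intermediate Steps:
u = 3 (u = 3 - (5 - 3)*0 = 3 - 2*0 = 3 - 1*0 = 3 + 0 = 3)
k = -4090 (k = 6 - (3 - 67)² = 6 - 1*(-64)² = 6 - 1*4096 = 6 - 4096 = -4090)
j = 916429351/670256930 (j = -2/7 + (-1*(-4874)/(-46822) - 47751/(-4090))/7 = -2/7 + (4874*(-1/46822) - 47751*(-1/4090))/7 = -2/7 + (-2437/23411 + 47751/4090)/7 = -2/7 + (⅐)*(1107931331/95750990) = -2/7 + 1107931331/670256930 = 916429351/670256930 ≈ 1.3673)
T(-220, 161)/j = 161/(916429351/670256930) = 161*(670256930/916429351) = 107911365730/916429351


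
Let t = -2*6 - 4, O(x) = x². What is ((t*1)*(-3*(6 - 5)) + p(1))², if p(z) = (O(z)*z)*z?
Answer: 2401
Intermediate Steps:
p(z) = z⁴ (p(z) = (z²*z)*z = z³*z = z⁴)
t = -16 (t = -12 - 4 = -16)
((t*1)*(-3*(6 - 5)) + p(1))² = ((-16*1)*(-3*(6 - 5)) + 1⁴)² = (-(-48) + 1)² = (-16*(-3) + 1)² = (48 + 1)² = 49² = 2401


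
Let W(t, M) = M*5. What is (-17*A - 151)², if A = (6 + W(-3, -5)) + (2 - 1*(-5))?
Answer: 2809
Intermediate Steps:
W(t, M) = 5*M
A = -12 (A = (6 + 5*(-5)) + (2 - 1*(-5)) = (6 - 25) + (2 + 5) = -19 + 7 = -12)
(-17*A - 151)² = (-17*(-12) - 151)² = (204 - 151)² = 53² = 2809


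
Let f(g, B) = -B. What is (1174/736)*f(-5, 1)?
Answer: -587/368 ≈ -1.5951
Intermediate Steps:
(1174/736)*f(-5, 1) = (1174/736)*(-1*1) = (1174*(1/736))*(-1) = (587/368)*(-1) = -587/368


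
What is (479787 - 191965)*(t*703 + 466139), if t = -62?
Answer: 121620049566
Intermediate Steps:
(479787 - 191965)*(t*703 + 466139) = (479787 - 191965)*(-62*703 + 466139) = 287822*(-43586 + 466139) = 287822*422553 = 121620049566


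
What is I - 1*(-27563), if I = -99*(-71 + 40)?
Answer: 30632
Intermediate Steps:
I = 3069 (I = -99*(-31) = 3069)
I - 1*(-27563) = 3069 - 1*(-27563) = 3069 + 27563 = 30632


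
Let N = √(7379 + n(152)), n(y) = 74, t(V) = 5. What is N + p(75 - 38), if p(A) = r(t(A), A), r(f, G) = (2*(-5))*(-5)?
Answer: 50 + √7453 ≈ 136.33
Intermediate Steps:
r(f, G) = 50 (r(f, G) = -10*(-5) = 50)
N = √7453 (N = √(7379 + 74) = √7453 ≈ 86.331)
p(A) = 50
N + p(75 - 38) = √7453 + 50 = 50 + √7453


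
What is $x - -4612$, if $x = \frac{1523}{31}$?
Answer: $\frac{144495}{31} \approx 4661.1$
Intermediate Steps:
$x = \frac{1523}{31}$ ($x = 1523 \cdot \frac{1}{31} = \frac{1523}{31} \approx 49.129$)
$x - -4612 = \frac{1523}{31} - -4612 = \frac{1523}{31} + 4612 = \frac{144495}{31}$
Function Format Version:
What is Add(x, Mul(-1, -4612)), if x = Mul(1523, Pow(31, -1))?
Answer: Rational(144495, 31) ≈ 4661.1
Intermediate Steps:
x = Rational(1523, 31) (x = Mul(1523, Rational(1, 31)) = Rational(1523, 31) ≈ 49.129)
Add(x, Mul(-1, -4612)) = Add(Rational(1523, 31), Mul(-1, -4612)) = Add(Rational(1523, 31), 4612) = Rational(144495, 31)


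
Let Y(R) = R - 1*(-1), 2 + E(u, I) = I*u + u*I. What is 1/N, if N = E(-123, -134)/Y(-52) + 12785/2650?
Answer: -27030/17339453 ≈ -0.0015589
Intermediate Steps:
E(u, I) = -2 + 2*I*u (E(u, I) = -2 + (I*u + u*I) = -2 + (I*u + I*u) = -2 + 2*I*u)
Y(R) = 1 + R (Y(R) = R + 1 = 1 + R)
N = -17339453/27030 (N = (-2 + 2*(-134)*(-123))/(1 - 52) + 12785/2650 = (-2 + 32964)/(-51) + 12785*(1/2650) = 32962*(-1/51) + 2557/530 = -32962/51 + 2557/530 = -17339453/27030 ≈ -641.49)
1/N = 1/(-17339453/27030) = -27030/17339453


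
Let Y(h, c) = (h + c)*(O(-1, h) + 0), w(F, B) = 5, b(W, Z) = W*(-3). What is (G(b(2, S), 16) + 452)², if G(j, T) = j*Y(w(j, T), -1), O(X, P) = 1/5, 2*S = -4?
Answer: 4999696/25 ≈ 1.9999e+5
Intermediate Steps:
S = -2 (S = (½)*(-4) = -2)
O(X, P) = ⅕
b(W, Z) = -3*W
Y(h, c) = c/5 + h/5 (Y(h, c) = (h + c)*(⅕ + 0) = (c + h)*(⅕) = c/5 + h/5)
G(j, T) = 4*j/5 (G(j, T) = j*((⅕)*(-1) + (⅕)*5) = j*(-⅕ + 1) = j*(⅘) = 4*j/5)
(G(b(2, S), 16) + 452)² = (4*(-3*2)/5 + 452)² = ((⅘)*(-6) + 452)² = (-24/5 + 452)² = (2236/5)² = 4999696/25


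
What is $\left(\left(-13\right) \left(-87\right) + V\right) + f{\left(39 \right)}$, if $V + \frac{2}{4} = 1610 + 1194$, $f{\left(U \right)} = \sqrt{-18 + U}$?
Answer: $\frac{7869}{2} + \sqrt{21} \approx 3939.1$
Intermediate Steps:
$V = \frac{5607}{2}$ ($V = - \frac{1}{2} + \left(1610 + 1194\right) = - \frac{1}{2} + 2804 = \frac{5607}{2} \approx 2803.5$)
$\left(\left(-13\right) \left(-87\right) + V\right) + f{\left(39 \right)} = \left(\left(-13\right) \left(-87\right) + \frac{5607}{2}\right) + \sqrt{-18 + 39} = \left(1131 + \frac{5607}{2}\right) + \sqrt{21} = \frac{7869}{2} + \sqrt{21}$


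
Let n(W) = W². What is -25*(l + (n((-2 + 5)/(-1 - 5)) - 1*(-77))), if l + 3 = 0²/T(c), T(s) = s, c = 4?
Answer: -7425/4 ≈ -1856.3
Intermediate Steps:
l = -3 (l = -3 + 0²/4 = -3 + 0*(¼) = -3 + 0 = -3)
-25*(l + (n((-2 + 5)/(-1 - 5)) - 1*(-77))) = -25*(-3 + (((-2 + 5)/(-1 - 5))² - 1*(-77))) = -25*(-3 + ((3/(-6))² + 77)) = -25*(-3 + ((3*(-⅙))² + 77)) = -25*(-3 + ((-½)² + 77)) = -25*(-3 + (¼ + 77)) = -25*(-3 + 309/4) = -25*297/4 = -7425/4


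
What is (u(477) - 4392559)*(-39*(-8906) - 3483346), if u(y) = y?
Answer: 13773621856984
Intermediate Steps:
(u(477) - 4392559)*(-39*(-8906) - 3483346) = (477 - 4392559)*(-39*(-8906) - 3483346) = -4392082*(347334 - 3483346) = -4392082*(-3136012) = 13773621856984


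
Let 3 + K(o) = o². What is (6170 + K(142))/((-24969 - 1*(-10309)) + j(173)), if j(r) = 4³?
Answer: -26331/14596 ≈ -1.8040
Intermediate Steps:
j(r) = 64
K(o) = -3 + o²
(6170 + K(142))/((-24969 - 1*(-10309)) + j(173)) = (6170 + (-3 + 142²))/((-24969 - 1*(-10309)) + 64) = (6170 + (-3 + 20164))/((-24969 + 10309) + 64) = (6170 + 20161)/(-14660 + 64) = 26331/(-14596) = 26331*(-1/14596) = -26331/14596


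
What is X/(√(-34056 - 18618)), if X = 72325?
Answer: -72325*I*√52674/52674 ≈ -315.13*I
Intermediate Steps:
X/(√(-34056 - 18618)) = 72325/(√(-34056 - 18618)) = 72325/(√(-52674)) = 72325/((I*√52674)) = 72325*(-I*√52674/52674) = -72325*I*√52674/52674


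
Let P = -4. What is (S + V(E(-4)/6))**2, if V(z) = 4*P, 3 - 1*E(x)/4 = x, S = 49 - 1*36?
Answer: 9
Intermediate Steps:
S = 13 (S = 49 - 36 = 13)
E(x) = 12 - 4*x
V(z) = -16 (V(z) = 4*(-4) = -16)
(S + V(E(-4)/6))**2 = (13 - 16)**2 = (-3)**2 = 9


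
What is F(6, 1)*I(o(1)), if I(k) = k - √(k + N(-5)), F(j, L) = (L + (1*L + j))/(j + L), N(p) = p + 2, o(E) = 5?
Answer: 40/7 - 8*√2/7 ≈ 4.0980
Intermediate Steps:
N(p) = 2 + p
F(j, L) = (j + 2*L)/(L + j) (F(j, L) = (L + (L + j))/(L + j) = (j + 2*L)/(L + j))
I(k) = k - √(-3 + k) (I(k) = k - √(k + (2 - 5)) = k - √(k - 3) = k - √(-3 + k))
F(6, 1)*I(o(1)) = ((6 + 2*1)/(1 + 6))*(5 - √(-3 + 5)) = ((6 + 2)/7)*(5 - √2) = ((⅐)*8)*(5 - √2) = 8*(5 - √2)/7 = 40/7 - 8*√2/7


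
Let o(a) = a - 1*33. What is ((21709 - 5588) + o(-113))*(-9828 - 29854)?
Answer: -633919950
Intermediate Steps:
o(a) = -33 + a (o(a) = a - 33 = -33 + a)
((21709 - 5588) + o(-113))*(-9828 - 29854) = ((21709 - 5588) + (-33 - 113))*(-9828 - 29854) = (16121 - 146)*(-39682) = 15975*(-39682) = -633919950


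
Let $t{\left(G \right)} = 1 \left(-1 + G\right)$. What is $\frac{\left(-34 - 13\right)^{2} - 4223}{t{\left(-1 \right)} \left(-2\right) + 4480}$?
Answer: $- \frac{53}{118} \approx -0.44915$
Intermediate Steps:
$t{\left(G \right)} = -1 + G$
$\frac{\left(-34 - 13\right)^{2} - 4223}{t{\left(-1 \right)} \left(-2\right) + 4480} = \frac{\left(-34 - 13\right)^{2} - 4223}{\left(-1 - 1\right) \left(-2\right) + 4480} = \frac{\left(-47\right)^{2} - 4223}{\left(-2\right) \left(-2\right) + 4480} = \frac{2209 - 4223}{4 + 4480} = - \frac{2014}{4484} = \left(-2014\right) \frac{1}{4484} = - \frac{53}{118}$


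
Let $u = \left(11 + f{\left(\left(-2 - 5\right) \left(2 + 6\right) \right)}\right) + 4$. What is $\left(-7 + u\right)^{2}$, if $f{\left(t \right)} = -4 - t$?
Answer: $3600$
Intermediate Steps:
$u = 67$ ($u = \left(11 - \left(4 + \left(-2 - 5\right) \left(2 + 6\right)\right)\right) + 4 = \left(11 - \left(4 - 56\right)\right) + 4 = \left(11 - -52\right) + 4 = \left(11 + \left(-4 + 56\right)\right) + 4 = \left(11 + 52\right) + 4 = 63 + 4 = 67$)
$\left(-7 + u\right)^{2} = \left(-7 + 67\right)^{2} = 60^{2} = 3600$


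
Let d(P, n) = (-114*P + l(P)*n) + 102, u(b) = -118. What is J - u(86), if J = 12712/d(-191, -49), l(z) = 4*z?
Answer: 876441/7414 ≈ 118.21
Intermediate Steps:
d(P, n) = 102 - 114*P + 4*P*n (d(P, n) = (-114*P + (4*P)*n) + 102 = (-114*P + 4*P*n) + 102 = 102 - 114*P + 4*P*n)
J = 1589/7414 (J = 12712/(102 - 114*(-191) + 4*(-191)*(-49)) = 12712/(102 + 21774 + 37436) = 12712/59312 = 12712*(1/59312) = 1589/7414 ≈ 0.21432)
J - u(86) = 1589/7414 - 1*(-118) = 1589/7414 + 118 = 876441/7414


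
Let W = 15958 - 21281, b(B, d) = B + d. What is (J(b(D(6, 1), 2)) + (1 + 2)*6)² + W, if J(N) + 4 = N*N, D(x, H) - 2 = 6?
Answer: 7673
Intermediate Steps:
D(x, H) = 8 (D(x, H) = 2 + 6 = 8)
J(N) = -4 + N² (J(N) = -4 + N*N = -4 + N²)
W = -5323
(J(b(D(6, 1), 2)) + (1 + 2)*6)² + W = ((-4 + (8 + 2)²) + (1 + 2)*6)² - 5323 = ((-4 + 10²) + 3*6)² - 5323 = ((-4 + 100) + 18)² - 5323 = (96 + 18)² - 5323 = 114² - 5323 = 12996 - 5323 = 7673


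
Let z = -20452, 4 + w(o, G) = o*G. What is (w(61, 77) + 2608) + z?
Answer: -13151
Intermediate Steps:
w(o, G) = -4 + G*o (w(o, G) = -4 + o*G = -4 + G*o)
(w(61, 77) + 2608) + z = ((-4 + 77*61) + 2608) - 20452 = ((-4 + 4697) + 2608) - 20452 = (4693 + 2608) - 20452 = 7301 - 20452 = -13151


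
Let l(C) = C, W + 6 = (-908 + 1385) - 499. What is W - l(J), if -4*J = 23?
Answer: -89/4 ≈ -22.250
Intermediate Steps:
J = -23/4 (J = -¼*23 = -23/4 ≈ -5.7500)
W = -28 (W = -6 + ((-908 + 1385) - 499) = -6 + (477 - 499) = -6 - 22 = -28)
W - l(J) = -28 - 1*(-23/4) = -28 + 23/4 = -89/4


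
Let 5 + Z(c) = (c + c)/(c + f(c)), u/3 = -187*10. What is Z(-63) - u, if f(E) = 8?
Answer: 308401/55 ≈ 5607.3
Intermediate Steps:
u = -5610 (u = 3*(-187*10) = 3*(-1870) = -5610)
Z(c) = -5 + 2*c/(8 + c) (Z(c) = -5 + (c + c)/(c + 8) = -5 + (2*c)/(8 + c) = -5 + 2*c/(8 + c))
Z(-63) - u = (-40 - 3*(-63))/(8 - 63) - 1*(-5610) = (-40 + 189)/(-55) + 5610 = -1/55*149 + 5610 = -149/55 + 5610 = 308401/55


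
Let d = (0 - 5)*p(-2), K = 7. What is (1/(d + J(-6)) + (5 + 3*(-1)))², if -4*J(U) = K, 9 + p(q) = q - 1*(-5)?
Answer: 52900/12769 ≈ 4.1428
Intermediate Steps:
p(q) = -4 + q (p(q) = -9 + (q - 1*(-5)) = -9 + (q + 5) = -9 + (5 + q) = -4 + q)
J(U) = -7/4 (J(U) = -¼*7 = -7/4)
d = 30 (d = (0 - 5)*(-4 - 2) = -5*(-6) = 30)
(1/(d + J(-6)) + (5 + 3*(-1)))² = (1/(30 - 7/4) + (5 + 3*(-1)))² = (1/(113/4) + (5 - 3))² = (4/113 + 2)² = (230/113)² = 52900/12769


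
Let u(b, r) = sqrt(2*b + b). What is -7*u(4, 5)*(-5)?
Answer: 70*sqrt(3) ≈ 121.24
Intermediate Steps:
u(b, r) = sqrt(3)*sqrt(b) (u(b, r) = sqrt(3*b) = sqrt(3)*sqrt(b))
-7*u(4, 5)*(-5) = -7*sqrt(3)*sqrt(4)*(-5) = -7*sqrt(3)*2*(-5) = -14*sqrt(3)*(-5) = 70*sqrt(3)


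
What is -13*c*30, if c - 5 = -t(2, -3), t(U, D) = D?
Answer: -3120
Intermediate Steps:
c = 8 (c = 5 - 1*(-3) = 5 + 3 = 8)
-13*c*30 = -13*8*30 = -104*30 = -3120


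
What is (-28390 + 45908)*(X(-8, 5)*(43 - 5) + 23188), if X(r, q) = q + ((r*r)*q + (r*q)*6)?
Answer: 462790524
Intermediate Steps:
X(r, q) = q + q*r² + 6*q*r (X(r, q) = q + (r²*q + (q*r)*6) = q + (q*r² + 6*q*r) = q + q*r² + 6*q*r)
(-28390 + 45908)*(X(-8, 5)*(43 - 5) + 23188) = (-28390 + 45908)*((5*(1 + (-8)² + 6*(-8)))*(43 - 5) + 23188) = 17518*((5*(1 + 64 - 48))*38 + 23188) = 17518*((5*17)*38 + 23188) = 17518*(85*38 + 23188) = 17518*(3230 + 23188) = 17518*26418 = 462790524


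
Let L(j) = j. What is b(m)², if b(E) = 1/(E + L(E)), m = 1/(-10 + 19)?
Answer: 81/4 ≈ 20.250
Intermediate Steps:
m = ⅑ (m = 1/9 = ⅑ ≈ 0.11111)
b(E) = 1/(2*E) (b(E) = 1/(E + E) = 1/(2*E))
b(m)² = (1/(2*(⅑)))² = ((½)*9)² = (9/2)² = 81/4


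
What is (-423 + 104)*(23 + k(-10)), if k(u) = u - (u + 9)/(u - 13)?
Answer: -95062/23 ≈ -4133.1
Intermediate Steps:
k(u) = u - (9 + u)/(-13 + u)
(-423 + 104)*(23 + k(-10)) = (-423 + 104)*(23 + (-9 + (-10)**2 - 14*(-10))/(-13 - 10)) = -319*(23 + (-9 + 100 + 140)/(-23)) = -319*(23 - 1/23*231) = -319*(23 - 231/23) = -319*298/23 = -95062/23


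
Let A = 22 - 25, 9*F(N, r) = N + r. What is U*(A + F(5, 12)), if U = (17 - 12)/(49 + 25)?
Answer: -25/333 ≈ -0.075075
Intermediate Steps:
F(N, r) = N/9 + r/9 (F(N, r) = (N + r)/9 = N/9 + r/9)
A = -3
U = 5/74 ≈ 0.067568
U*(A + F(5, 12)) = 5*(-3 + ((⅑)*5 + (⅑)*12))/74 = 5*(-3 + (5/9 + 4/3))/74 = 5*(-3 + 17/9)/74 = (5/74)*(-10/9) = -25/333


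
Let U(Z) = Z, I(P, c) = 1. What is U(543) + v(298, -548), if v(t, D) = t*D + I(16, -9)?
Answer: -162760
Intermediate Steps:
v(t, D) = 1 + D*t (v(t, D) = t*D + 1 = D*t + 1 = 1 + D*t)
U(543) + v(298, -548) = 543 + (1 - 548*298) = 543 + (1 - 163304) = 543 - 163303 = -162760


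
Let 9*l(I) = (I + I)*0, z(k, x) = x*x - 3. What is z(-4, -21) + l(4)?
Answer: 438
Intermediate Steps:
z(k, x) = -3 + x**2 (z(k, x) = x**2 - 3 = -3 + x**2)
l(I) = 0 (l(I) = ((I + I)*0)/9 = ((2*I)*0)/9 = (1/9)*0 = 0)
z(-4, -21) + l(4) = (-3 + (-21)**2) + 0 = (-3 + 441) + 0 = 438 + 0 = 438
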